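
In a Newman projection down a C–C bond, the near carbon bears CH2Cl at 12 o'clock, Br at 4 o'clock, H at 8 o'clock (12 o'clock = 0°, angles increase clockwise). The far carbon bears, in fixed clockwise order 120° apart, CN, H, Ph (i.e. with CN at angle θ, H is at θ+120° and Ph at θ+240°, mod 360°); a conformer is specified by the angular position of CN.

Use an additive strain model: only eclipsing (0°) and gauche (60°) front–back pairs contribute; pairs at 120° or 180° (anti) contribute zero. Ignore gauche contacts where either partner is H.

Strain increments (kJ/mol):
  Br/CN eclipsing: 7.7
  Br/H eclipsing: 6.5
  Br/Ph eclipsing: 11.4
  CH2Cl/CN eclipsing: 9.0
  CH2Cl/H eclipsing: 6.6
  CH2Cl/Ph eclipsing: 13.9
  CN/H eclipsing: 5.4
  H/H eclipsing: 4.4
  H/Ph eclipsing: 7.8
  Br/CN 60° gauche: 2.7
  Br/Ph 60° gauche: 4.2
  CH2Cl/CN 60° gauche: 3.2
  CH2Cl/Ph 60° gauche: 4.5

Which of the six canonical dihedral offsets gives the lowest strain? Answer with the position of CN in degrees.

300°

CN at 0° (eclipsed): CH2Cl–CN eclipsed, Br–H eclipsed, H–Ph eclipsed; 9.0 + 6.5 + 7.8 = 23.3 kJ/mol.
CN at 60° (staggered): CH2Cl–CN gauche, CH2Cl–Ph gauche, Br–CN gauche; 3.2 + 4.5 + 2.7 = 10.4 kJ/mol.
CN at 120° (eclipsed): CH2Cl–Ph eclipsed, Br–CN eclipsed, H–H eclipsed; 13.9 + 7.7 + 4.4 = 26.0 kJ/mol.
CN at 180° (staggered): CH2Cl–Ph gauche, Br–CN gauche, Br–Ph gauche; 4.5 + 2.7 + 4.2 = 11.4 kJ/mol.
CN at 240° (eclipsed): CH2Cl–H eclipsed, Br–Ph eclipsed, H–CN eclipsed; 6.6 + 11.4 + 5.4 = 23.4 kJ/mol.
CN at 300° (staggered): CH2Cl–CN gauche, Br–Ph gauche; 3.2 + 4.2 = 7.4 kJ/mol.
The minimum (7.4 kJ/mol) occurs with CN at 300°.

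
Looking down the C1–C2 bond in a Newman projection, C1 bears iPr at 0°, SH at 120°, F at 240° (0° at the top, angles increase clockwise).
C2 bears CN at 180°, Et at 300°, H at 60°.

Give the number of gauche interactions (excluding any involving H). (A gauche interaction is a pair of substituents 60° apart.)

Non-H gauche pairs: iPr(0°)/Et(300°); SH(120°)/CN(180°); F(240°)/CN(180°); F(240°)/Et(300°) — 4 interactions.

4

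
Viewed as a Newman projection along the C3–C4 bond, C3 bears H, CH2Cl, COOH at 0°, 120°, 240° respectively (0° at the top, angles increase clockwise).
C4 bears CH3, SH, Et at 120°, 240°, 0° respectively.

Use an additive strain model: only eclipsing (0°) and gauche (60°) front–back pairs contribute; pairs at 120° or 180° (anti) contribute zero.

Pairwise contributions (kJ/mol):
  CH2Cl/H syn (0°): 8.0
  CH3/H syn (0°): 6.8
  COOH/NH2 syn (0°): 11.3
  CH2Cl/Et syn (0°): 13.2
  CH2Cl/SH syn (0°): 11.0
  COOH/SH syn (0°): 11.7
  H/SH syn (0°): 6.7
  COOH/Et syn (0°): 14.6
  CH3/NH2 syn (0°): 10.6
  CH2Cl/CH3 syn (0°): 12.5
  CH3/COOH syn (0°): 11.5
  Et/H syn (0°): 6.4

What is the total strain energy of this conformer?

This conformer (eclipsed): H(0°)/Et(0°) eclipsed 6.4; CH2Cl(120°)/CH3(120°) eclipsed 12.5; COOH(240°)/SH(240°) eclipsed 11.7 → 30.6 kJ/mol.

30.6 kJ/mol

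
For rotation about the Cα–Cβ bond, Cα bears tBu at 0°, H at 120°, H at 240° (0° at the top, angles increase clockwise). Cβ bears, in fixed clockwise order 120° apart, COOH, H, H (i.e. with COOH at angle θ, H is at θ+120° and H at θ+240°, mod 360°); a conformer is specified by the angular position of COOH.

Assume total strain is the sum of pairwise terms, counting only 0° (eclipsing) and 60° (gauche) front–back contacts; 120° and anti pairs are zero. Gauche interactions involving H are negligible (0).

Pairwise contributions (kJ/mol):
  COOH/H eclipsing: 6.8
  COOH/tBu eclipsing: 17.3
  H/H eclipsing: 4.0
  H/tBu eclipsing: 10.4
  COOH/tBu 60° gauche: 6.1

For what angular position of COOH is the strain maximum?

COOH at 0° (eclipsed): tBu–COOH eclipsed, H–H eclipsed, H–H eclipsed; 17.3 + 4.0 + 4.0 = 25.3 kJ/mol.
COOH at 60° (staggered): tBu–COOH gauche; 6.1 = 6.1 kJ/mol.
COOH at 120° (eclipsed): tBu–H eclipsed, H–COOH eclipsed, H–H eclipsed; 10.4 + 6.8 + 4.0 = 21.2 kJ/mol.
COOH at 180° (staggered): no non-H gauche contacts → 0.0 kJ/mol.
COOH at 240° (eclipsed): tBu–H eclipsed, H–H eclipsed, H–COOH eclipsed; 10.4 + 4.0 + 6.8 = 21.2 kJ/mol.
COOH at 300° (staggered): tBu–COOH gauche; 6.1 = 6.1 kJ/mol.
The maximum (25.3 kJ/mol) occurs with COOH at 0°.

0°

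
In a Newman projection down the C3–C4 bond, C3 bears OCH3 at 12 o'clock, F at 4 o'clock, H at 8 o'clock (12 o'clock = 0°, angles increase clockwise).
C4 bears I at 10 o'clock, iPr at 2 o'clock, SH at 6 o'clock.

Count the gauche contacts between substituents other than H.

Non-H gauche pairs: OCH3(0°)/I(300°); OCH3(0°)/iPr(60°); F(120°)/iPr(60°); F(120°)/SH(180°) — 4 interactions.

4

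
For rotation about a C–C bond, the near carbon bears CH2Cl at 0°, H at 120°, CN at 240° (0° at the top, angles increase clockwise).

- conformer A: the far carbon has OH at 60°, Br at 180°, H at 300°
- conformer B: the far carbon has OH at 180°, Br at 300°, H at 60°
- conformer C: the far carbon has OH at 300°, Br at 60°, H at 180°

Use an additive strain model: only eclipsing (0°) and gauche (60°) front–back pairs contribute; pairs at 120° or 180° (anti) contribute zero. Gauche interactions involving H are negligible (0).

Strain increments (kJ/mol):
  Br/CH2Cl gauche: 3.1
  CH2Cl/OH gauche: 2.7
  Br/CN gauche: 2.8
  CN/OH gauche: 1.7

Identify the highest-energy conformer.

A (staggered): CH2Cl–OH gauche, CN–Br gauche; 2.7 + 2.8 = 5.5 kJ/mol.
B (staggered): CH2Cl–Br gauche, CN–OH gauche, CN–Br gauche; 3.1 + 1.7 + 2.8 = 7.6 kJ/mol.
C (staggered): CH2Cl–OH gauche, CH2Cl–Br gauche, CN–OH gauche; 2.7 + 3.1 + 1.7 = 7.5 kJ/mol.
B has the highest total (7.6 kJ/mol).

B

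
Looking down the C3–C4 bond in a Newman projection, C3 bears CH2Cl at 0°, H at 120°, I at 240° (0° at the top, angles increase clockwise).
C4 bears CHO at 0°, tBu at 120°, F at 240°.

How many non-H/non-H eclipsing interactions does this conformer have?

Non-H eclipsing pairs: CH2Cl(0°)/CHO(0°); I(240°)/F(240°) — 2 interactions.

2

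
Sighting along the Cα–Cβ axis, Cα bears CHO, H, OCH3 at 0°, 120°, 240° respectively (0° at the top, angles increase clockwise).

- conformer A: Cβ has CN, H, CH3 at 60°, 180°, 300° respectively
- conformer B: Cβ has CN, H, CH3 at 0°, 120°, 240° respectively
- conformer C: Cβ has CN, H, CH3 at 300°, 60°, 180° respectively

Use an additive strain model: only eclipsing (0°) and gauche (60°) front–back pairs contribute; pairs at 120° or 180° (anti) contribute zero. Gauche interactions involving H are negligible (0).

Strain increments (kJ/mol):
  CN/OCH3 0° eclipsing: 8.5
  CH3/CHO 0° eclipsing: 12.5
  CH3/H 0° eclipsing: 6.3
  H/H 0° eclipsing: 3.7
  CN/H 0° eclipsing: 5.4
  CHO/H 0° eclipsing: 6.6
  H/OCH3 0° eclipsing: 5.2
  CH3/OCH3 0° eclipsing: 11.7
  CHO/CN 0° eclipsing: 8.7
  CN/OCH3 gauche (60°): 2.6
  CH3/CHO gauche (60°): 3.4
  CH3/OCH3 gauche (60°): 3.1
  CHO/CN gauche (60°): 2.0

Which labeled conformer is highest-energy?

B

A is staggered. CHO at 0° is gauche with CN at 60° (2.0); CHO at 0° is gauche with CH3 at 300° (3.4); OCH3 at 240° is gauche with CH3 at 300° (3.1). Total 8.5 kJ/mol.
B is eclipsed. CHO at 0° is eclipsed with CN at 0° (8.7); H at 120° is eclipsed with H at 120° (3.7); OCH3 at 240° is eclipsed with CH3 at 240° (11.7). Total 24.1 kJ/mol.
C is staggered. CHO at 0° is gauche with CN at 300° (2.0); OCH3 at 240° is gauche with CN at 300° (2.6); OCH3 at 240° is gauche with CH3 at 180° (3.1). Total 7.7 kJ/mol.
B has the highest total (24.1 kJ/mol).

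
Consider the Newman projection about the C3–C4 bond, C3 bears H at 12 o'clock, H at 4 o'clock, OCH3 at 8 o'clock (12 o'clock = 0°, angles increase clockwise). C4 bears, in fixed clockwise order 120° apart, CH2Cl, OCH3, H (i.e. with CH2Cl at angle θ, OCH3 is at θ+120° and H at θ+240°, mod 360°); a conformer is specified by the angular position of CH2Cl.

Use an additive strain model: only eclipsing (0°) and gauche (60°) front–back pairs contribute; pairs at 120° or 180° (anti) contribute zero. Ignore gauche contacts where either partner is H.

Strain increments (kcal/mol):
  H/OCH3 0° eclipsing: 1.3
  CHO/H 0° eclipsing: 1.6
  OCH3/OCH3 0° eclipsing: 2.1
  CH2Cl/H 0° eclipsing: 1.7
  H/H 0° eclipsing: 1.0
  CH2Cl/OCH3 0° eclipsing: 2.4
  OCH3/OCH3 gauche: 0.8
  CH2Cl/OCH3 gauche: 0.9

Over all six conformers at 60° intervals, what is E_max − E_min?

CH2Cl at 0° (eclipsed): H–CH2Cl eclipsed, H–OCH3 eclipsed, OCH3–H eclipsed; 1.7 + 1.3 + 1.3 = 4.3 kcal/mol.
CH2Cl at 60° (staggered): OCH3–OCH3 gauche; 0.8 = 0.8 kcal/mol.
CH2Cl at 120° (eclipsed): H–H eclipsed, H–CH2Cl eclipsed, OCH3–OCH3 eclipsed; 1.0 + 1.7 + 2.1 = 4.8 kcal/mol.
CH2Cl at 180° (staggered): OCH3–CH2Cl gauche, OCH3–OCH3 gauche; 0.9 + 0.8 = 1.7 kcal/mol.
CH2Cl at 240° (eclipsed): H–OCH3 eclipsed, H–H eclipsed, OCH3–CH2Cl eclipsed; 1.3 + 1.0 + 2.4 = 4.7 kcal/mol.
CH2Cl at 300° (staggered): OCH3–CH2Cl gauche; 0.9 = 0.9 kcal/mol.
Max at 120° (4.8 kcal/mol), min at 60° (0.8 kcal/mol); barrier = 4.0 kcal/mol.

4.0 kcal/mol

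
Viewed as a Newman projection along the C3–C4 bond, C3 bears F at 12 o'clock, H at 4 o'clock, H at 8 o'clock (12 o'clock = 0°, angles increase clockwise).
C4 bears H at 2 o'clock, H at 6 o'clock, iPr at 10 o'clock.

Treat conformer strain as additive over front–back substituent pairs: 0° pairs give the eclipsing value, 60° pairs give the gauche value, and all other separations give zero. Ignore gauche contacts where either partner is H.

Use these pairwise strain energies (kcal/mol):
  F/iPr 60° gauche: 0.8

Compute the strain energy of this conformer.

0.8 kcal/mol

This conformer (staggered): F–iPr gauche; 0.8 = 0.8 kcal/mol.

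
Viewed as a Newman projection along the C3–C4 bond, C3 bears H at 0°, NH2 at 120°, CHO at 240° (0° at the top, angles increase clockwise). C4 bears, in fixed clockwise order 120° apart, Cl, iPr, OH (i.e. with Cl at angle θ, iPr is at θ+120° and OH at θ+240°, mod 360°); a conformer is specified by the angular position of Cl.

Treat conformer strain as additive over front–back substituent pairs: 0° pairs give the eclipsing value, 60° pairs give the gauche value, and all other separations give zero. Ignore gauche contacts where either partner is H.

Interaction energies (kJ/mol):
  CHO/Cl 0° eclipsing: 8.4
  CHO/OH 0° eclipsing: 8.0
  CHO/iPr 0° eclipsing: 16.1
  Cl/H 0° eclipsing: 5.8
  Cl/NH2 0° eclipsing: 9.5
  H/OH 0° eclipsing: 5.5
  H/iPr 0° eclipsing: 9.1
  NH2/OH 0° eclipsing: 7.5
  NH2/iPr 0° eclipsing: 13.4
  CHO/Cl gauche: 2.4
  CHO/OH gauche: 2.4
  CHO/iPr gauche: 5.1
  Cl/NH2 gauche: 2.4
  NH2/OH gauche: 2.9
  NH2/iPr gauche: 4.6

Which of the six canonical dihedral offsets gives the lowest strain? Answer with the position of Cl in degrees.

300°

Cl at 0° (eclipsed): H(0°)/Cl(0°) eclipsed 5.8; NH2(120°)/iPr(120°) eclipsed 13.4; CHO(240°)/OH(240°) eclipsed 8.0 → 27.2 kJ/mol.
Cl at 60° (staggered): NH2(120°)/Cl(60°) gauche 2.4; NH2(120°)/iPr(180°) gauche 4.6; CHO(240°)/iPr(180°) gauche 5.1; CHO(240°)/OH(300°) gauche 2.4 → 14.5 kJ/mol.
Cl at 120° (eclipsed): H(0°)/OH(0°) eclipsed 5.5; NH2(120°)/Cl(120°) eclipsed 9.5; CHO(240°)/iPr(240°) eclipsed 16.1 → 31.1 kJ/mol.
Cl at 180° (staggered): NH2(120°)/Cl(180°) gauche 2.4; NH2(120°)/OH(60°) gauche 2.9; CHO(240°)/Cl(180°) gauche 2.4; CHO(240°)/iPr(300°) gauche 5.1 → 12.8 kJ/mol.
Cl at 240° (eclipsed): H(0°)/iPr(0°) eclipsed 9.1; NH2(120°)/OH(120°) eclipsed 7.5; CHO(240°)/Cl(240°) eclipsed 8.4 → 25.0 kJ/mol.
Cl at 300° (staggered): NH2(120°)/iPr(60°) gauche 4.6; NH2(120°)/OH(180°) gauche 2.9; CHO(240°)/Cl(300°) gauche 2.4; CHO(240°)/OH(180°) gauche 2.4 → 12.3 kJ/mol.
The minimum (12.3 kJ/mol) occurs with Cl at 300°.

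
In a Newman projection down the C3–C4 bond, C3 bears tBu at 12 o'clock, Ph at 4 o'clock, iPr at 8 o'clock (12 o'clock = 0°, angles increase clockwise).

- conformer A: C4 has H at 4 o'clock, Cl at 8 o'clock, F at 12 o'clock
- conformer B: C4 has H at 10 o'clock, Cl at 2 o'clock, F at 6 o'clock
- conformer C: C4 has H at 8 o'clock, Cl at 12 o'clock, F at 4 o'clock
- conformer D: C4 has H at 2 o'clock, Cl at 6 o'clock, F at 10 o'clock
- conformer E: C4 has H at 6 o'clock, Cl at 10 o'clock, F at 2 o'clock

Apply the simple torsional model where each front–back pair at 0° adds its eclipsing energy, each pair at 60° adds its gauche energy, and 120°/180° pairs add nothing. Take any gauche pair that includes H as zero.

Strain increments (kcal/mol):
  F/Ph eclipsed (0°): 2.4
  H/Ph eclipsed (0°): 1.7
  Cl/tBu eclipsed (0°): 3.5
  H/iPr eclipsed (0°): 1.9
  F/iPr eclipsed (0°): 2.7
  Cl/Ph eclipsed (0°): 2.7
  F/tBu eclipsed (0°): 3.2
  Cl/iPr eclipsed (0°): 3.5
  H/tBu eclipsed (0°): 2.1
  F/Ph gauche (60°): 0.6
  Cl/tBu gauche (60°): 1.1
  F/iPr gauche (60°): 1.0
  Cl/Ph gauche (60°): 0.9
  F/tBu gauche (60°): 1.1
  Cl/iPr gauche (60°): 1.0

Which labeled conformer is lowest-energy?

A (eclipsed): tBu(0°)/F(0°) eclipsed 3.2; Ph(120°)/H(120°) eclipsed 1.7; iPr(240°)/Cl(240°) eclipsed 3.5 → 8.4 kcal/mol.
B (staggered): tBu(0°)/Cl(60°) gauche 1.1; Ph(120°)/Cl(60°) gauche 0.9; Ph(120°)/F(180°) gauche 0.6; iPr(240°)/F(180°) gauche 1.0 → 3.6 kcal/mol.
C (eclipsed): tBu(0°)/Cl(0°) eclipsed 3.5; Ph(120°)/F(120°) eclipsed 2.4; iPr(240°)/H(240°) eclipsed 1.9 → 7.8 kcal/mol.
D (staggered): tBu(0°)/F(300°) gauche 1.1; Ph(120°)/Cl(180°) gauche 0.9; iPr(240°)/Cl(180°) gauche 1.0; iPr(240°)/F(300°) gauche 1.0 → 4.0 kcal/mol.
E (staggered): tBu(0°)/Cl(300°) gauche 1.1; tBu(0°)/F(60°) gauche 1.1; Ph(120°)/F(60°) gauche 0.6; iPr(240°)/Cl(300°) gauche 1.0 → 3.8 kcal/mol.
B has the lowest total (3.6 kcal/mol).

B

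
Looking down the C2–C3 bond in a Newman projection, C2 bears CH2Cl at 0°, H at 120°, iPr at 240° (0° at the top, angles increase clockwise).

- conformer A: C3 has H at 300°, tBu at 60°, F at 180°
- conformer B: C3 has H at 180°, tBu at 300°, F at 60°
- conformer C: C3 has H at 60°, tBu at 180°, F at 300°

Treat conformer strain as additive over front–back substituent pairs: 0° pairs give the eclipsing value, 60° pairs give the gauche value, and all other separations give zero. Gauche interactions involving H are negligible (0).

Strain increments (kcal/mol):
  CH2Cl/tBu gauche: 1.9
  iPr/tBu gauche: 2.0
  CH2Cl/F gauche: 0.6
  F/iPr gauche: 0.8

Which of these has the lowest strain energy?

A

A (staggered): CH2Cl(0°)/tBu(60°) gauche 1.9; iPr(240°)/F(180°) gauche 0.8 → 2.7 kcal/mol.
B (staggered): CH2Cl(0°)/tBu(300°) gauche 1.9; CH2Cl(0°)/F(60°) gauche 0.6; iPr(240°)/tBu(300°) gauche 2.0 → 4.5 kcal/mol.
C (staggered): CH2Cl(0°)/F(300°) gauche 0.6; iPr(240°)/tBu(180°) gauche 2.0; iPr(240°)/F(300°) gauche 0.8 → 3.4 kcal/mol.
A has the lowest total (2.7 kcal/mol).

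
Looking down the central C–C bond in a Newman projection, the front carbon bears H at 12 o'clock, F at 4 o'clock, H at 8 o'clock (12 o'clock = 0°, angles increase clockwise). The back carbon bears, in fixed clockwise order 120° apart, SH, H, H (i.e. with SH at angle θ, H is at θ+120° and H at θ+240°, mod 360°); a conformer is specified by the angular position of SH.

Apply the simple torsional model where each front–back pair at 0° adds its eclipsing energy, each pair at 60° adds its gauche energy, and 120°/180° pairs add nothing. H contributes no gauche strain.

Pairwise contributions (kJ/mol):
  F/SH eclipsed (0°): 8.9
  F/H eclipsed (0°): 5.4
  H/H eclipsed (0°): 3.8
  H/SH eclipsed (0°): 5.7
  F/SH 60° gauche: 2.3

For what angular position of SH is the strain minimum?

300°

SH at 0° (eclipsed): H–SH eclipsed, F–H eclipsed, H–H eclipsed; 5.7 + 5.4 + 3.8 = 14.9 kJ/mol.
SH at 60° (staggered): F–SH gauche; 2.3 = 2.3 kJ/mol.
SH at 120° (eclipsed): H–H eclipsed, F–SH eclipsed, H–H eclipsed; 3.8 + 8.9 + 3.8 = 16.5 kJ/mol.
SH at 180° (staggered): F–SH gauche; 2.3 = 2.3 kJ/mol.
SH at 240° (eclipsed): H–H eclipsed, F–H eclipsed, H–SH eclipsed; 3.8 + 5.4 + 5.7 = 14.9 kJ/mol.
SH at 300° (staggered): no non-H gauche contacts → 0.0 kJ/mol.
The minimum (0.0 kJ/mol) occurs with SH at 300°.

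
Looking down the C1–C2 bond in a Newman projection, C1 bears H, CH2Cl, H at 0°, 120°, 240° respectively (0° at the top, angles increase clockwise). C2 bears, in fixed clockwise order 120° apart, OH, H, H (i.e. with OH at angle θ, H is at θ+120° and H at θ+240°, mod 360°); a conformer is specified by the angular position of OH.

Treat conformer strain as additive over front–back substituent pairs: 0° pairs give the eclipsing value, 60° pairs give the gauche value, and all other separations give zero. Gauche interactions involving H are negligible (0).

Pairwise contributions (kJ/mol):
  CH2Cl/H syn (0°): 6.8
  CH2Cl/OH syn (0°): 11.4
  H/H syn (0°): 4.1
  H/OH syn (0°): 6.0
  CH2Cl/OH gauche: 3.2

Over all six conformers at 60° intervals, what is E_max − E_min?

OH at 0° (eclipsed): H(0°)/OH(0°) eclipsed 6.0; CH2Cl(120°)/H(120°) eclipsed 6.8; H(240°)/H(240°) eclipsed 4.1 → 16.9 kJ/mol.
OH at 60° (staggered): CH2Cl(120°)/OH(60°) gauche 3.2 → 3.2 kJ/mol.
OH at 120° (eclipsed): H(0°)/H(0°) eclipsed 4.1; CH2Cl(120°)/OH(120°) eclipsed 11.4; H(240°)/H(240°) eclipsed 4.1 → 19.6 kJ/mol.
OH at 180° (staggered): CH2Cl(120°)/OH(180°) gauche 3.2 → 3.2 kJ/mol.
OH at 240° (eclipsed): H(0°)/H(0°) eclipsed 4.1; CH2Cl(120°)/H(120°) eclipsed 6.8; H(240°)/OH(240°) eclipsed 6.0 → 16.9 kJ/mol.
OH at 300° (staggered): no non-H gauche contacts → 0.0 kJ/mol.
Max at 120° (19.6 kJ/mol), min at 300° (0.0 kJ/mol); barrier = 19.6 kJ/mol.

19.6 kJ/mol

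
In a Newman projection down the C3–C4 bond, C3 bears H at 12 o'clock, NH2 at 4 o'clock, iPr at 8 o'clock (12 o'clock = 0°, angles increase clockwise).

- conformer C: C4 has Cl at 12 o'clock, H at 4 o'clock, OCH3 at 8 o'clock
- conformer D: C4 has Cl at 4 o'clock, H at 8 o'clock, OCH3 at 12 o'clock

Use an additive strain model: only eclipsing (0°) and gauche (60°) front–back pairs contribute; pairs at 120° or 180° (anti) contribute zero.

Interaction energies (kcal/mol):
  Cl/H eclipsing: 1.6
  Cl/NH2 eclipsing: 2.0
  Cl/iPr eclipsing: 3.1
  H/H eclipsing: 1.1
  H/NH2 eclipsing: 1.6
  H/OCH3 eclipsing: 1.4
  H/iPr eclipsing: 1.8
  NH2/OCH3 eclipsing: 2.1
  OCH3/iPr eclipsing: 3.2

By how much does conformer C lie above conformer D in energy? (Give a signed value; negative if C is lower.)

C is eclipsed. H at 0° is eclipsed with Cl at 0° (1.6); NH2 at 120° is eclipsed with H at 120° (1.6); iPr at 240° is eclipsed with OCH3 at 240° (3.2). Total 6.4 kcal/mol.
D is eclipsed. H at 0° is eclipsed with OCH3 at 0° (1.4); NH2 at 120° is eclipsed with Cl at 120° (2.0); iPr at 240° is eclipsed with H at 240° (1.8). Total 5.2 kcal/mol.
E(C) − E(D) = 6.4 − 5.2 = +1.2 kcal/mol.

+1.2 kcal/mol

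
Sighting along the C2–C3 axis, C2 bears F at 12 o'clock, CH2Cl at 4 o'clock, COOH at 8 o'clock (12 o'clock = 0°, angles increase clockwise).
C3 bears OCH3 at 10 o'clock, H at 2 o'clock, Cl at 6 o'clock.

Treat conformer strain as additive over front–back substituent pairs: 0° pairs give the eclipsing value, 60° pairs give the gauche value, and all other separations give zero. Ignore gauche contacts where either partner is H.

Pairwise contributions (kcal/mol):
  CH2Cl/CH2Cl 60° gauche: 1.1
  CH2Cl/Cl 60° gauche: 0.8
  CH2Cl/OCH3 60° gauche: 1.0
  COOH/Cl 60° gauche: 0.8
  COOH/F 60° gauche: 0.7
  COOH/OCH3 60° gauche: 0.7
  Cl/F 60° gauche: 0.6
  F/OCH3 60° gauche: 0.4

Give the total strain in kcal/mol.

This conformer (staggered): F(0°)/OCH3(300°) gauche 0.4; CH2Cl(120°)/Cl(180°) gauche 0.8; COOH(240°)/OCH3(300°) gauche 0.7; COOH(240°)/Cl(180°) gauche 0.8 → 2.7 kcal/mol.

2.7 kcal/mol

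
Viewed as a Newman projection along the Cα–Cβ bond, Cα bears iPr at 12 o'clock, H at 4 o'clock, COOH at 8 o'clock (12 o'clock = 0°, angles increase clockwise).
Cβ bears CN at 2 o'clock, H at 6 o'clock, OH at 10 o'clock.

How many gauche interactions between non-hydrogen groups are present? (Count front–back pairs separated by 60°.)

3

Non-H gauche pairs: iPr(0°)/CN(60°); iPr(0°)/OH(300°); COOH(240°)/OH(300°) — 3 interactions.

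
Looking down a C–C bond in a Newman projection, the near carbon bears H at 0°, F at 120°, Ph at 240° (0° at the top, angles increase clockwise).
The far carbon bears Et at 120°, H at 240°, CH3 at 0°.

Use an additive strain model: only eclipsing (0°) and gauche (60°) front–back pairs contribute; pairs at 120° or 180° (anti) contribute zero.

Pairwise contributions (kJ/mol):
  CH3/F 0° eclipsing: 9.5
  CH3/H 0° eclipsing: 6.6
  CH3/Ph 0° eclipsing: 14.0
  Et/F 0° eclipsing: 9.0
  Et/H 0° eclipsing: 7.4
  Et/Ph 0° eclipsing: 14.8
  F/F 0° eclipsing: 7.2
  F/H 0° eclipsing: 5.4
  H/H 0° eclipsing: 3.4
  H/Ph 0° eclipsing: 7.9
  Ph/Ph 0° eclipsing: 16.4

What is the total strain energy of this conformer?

This conformer (eclipsed): H(0°)/CH3(0°) eclipsed 6.6; F(120°)/Et(120°) eclipsed 9.0; Ph(240°)/H(240°) eclipsed 7.9 → 23.5 kJ/mol.

23.5 kJ/mol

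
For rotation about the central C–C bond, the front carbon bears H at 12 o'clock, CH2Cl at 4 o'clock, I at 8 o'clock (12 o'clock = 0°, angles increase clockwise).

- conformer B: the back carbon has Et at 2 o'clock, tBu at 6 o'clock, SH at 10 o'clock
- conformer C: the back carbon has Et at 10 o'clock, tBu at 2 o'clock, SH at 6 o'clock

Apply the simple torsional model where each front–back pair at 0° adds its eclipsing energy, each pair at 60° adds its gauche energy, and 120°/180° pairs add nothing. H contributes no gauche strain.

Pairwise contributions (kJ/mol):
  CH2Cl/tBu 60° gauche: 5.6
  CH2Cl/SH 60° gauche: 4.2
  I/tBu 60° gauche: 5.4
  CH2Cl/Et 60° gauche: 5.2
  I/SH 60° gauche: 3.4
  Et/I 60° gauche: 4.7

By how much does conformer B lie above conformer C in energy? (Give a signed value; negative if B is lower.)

+1.7 kJ/mol

B (staggered): CH2Cl(120°)/Et(60°) gauche 5.2; CH2Cl(120°)/tBu(180°) gauche 5.6; I(240°)/tBu(180°) gauche 5.4; I(240°)/SH(300°) gauche 3.4 → 19.6 kJ/mol.
C (staggered): CH2Cl(120°)/tBu(60°) gauche 5.6; CH2Cl(120°)/SH(180°) gauche 4.2; I(240°)/Et(300°) gauche 4.7; I(240°)/SH(180°) gauche 3.4 → 17.9 kJ/mol.
E(B) − E(C) = 19.6 − 17.9 = +1.7 kJ/mol.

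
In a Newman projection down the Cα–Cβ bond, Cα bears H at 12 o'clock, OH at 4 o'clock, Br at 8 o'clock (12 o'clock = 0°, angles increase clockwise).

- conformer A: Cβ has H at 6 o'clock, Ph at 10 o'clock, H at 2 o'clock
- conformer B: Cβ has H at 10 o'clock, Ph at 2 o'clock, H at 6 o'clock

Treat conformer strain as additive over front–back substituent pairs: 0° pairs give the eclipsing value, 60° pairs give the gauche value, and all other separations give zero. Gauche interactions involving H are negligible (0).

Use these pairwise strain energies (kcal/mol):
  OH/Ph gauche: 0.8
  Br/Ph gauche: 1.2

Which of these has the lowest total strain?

B

A (staggered): Br(240°)/Ph(300°) gauche 1.2 → 1.2 kcal/mol.
B (staggered): OH(120°)/Ph(60°) gauche 0.8 → 0.8 kcal/mol.
B has the lowest total (0.8 kcal/mol).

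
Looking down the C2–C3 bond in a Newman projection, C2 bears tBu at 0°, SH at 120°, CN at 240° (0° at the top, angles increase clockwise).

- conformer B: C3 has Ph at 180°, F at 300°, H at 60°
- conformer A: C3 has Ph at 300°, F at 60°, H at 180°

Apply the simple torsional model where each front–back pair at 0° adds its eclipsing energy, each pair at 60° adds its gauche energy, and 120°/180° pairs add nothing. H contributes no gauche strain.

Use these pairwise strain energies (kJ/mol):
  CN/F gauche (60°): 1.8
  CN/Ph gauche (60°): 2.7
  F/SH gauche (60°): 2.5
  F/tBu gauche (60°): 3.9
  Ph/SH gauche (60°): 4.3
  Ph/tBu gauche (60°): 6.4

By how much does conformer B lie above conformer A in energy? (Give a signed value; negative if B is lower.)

B (staggered): tBu–F gauche, SH–Ph gauche, CN–Ph gauche, CN–F gauche; 3.9 + 4.3 + 2.7 + 1.8 = 12.7 kJ/mol.
A (staggered): tBu–Ph gauche, tBu–F gauche, SH–F gauche, CN–Ph gauche; 6.4 + 3.9 + 2.5 + 2.7 = 15.5 kJ/mol.
E(B) − E(A) = 12.7 − 15.5 = -2.8 kJ/mol.

-2.8 kJ/mol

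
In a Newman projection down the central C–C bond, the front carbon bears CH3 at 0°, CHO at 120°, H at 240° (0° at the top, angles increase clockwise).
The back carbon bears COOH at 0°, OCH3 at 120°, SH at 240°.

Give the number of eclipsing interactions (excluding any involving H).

Non-H eclipsing pairs: CH3(0°)/COOH(0°); CHO(120°)/OCH3(120°) — 2 interactions.

2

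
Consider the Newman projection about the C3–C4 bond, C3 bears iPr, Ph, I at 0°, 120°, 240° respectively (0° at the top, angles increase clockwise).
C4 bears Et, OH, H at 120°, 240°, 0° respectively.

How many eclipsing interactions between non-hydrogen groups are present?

Non-H eclipsing pairs: Ph(120°)/Et(120°); I(240°)/OH(240°) — 2 interactions.

2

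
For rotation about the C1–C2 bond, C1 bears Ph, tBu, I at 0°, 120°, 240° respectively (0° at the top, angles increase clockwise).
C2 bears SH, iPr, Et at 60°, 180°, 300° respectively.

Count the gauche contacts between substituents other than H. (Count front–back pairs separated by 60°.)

Non-H gauche pairs: Ph(0°)/SH(60°); Ph(0°)/Et(300°); tBu(120°)/SH(60°); tBu(120°)/iPr(180°); I(240°)/iPr(180°); I(240°)/Et(300°) — 6 interactions.

6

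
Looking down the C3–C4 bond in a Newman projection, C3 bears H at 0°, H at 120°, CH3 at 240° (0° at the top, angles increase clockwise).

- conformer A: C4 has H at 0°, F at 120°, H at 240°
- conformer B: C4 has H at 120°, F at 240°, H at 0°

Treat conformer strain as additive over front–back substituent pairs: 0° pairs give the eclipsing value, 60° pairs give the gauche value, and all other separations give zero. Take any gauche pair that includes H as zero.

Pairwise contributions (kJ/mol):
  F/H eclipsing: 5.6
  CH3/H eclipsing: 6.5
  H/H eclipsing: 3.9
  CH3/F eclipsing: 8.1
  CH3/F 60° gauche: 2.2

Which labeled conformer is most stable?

B

A (eclipsed): H(0°)/H(0°) eclipsed 3.9; H(120°)/F(120°) eclipsed 5.6; CH3(240°)/H(240°) eclipsed 6.5 → 16.0 kJ/mol.
B (eclipsed): H(0°)/H(0°) eclipsed 3.9; H(120°)/H(120°) eclipsed 3.9; CH3(240°)/F(240°) eclipsed 8.1 → 15.9 kJ/mol.
B has the lowest total (15.9 kJ/mol).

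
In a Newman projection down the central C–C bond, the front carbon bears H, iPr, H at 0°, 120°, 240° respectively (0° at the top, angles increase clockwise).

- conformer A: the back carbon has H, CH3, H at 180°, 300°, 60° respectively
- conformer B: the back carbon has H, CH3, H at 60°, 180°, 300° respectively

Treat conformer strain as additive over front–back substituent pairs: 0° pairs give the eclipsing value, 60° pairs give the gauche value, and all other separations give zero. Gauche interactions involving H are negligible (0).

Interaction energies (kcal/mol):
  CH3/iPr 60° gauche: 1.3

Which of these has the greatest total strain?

B

A (staggered): no non-H gauche contacts → 0.0 kcal/mol.
B (staggered): iPr–CH3 gauche; 1.3 = 1.3 kcal/mol.
B has the highest total (1.3 kcal/mol).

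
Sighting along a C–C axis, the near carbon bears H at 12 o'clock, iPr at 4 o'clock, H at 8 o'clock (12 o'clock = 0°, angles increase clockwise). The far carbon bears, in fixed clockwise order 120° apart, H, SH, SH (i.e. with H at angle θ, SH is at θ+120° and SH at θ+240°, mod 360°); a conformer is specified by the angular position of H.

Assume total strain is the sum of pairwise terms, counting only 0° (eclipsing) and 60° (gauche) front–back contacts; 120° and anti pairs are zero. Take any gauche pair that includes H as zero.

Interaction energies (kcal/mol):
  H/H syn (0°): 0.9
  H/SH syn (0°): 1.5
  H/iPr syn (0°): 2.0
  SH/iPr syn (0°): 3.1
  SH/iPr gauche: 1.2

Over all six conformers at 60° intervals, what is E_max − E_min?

H at 0° is eclipsed. H at 0° is eclipsed with H at 0° (0.9); iPr at 120° is eclipsed with SH at 120° (3.1); H at 240° is eclipsed with SH at 240° (1.5). Total 5.5 kcal/mol.
H at 60° is staggered. iPr at 120° is gauche with SH at 180° (1.2). Total 1.2 kcal/mol.
H at 120° is eclipsed. H at 0° is eclipsed with SH at 0° (1.5); iPr at 120° is eclipsed with H at 120° (2.0); H at 240° is eclipsed with SH at 240° (1.5). Total 5.0 kcal/mol.
H at 180° is staggered. iPr at 120° is gauche with SH at 60° (1.2). Total 1.2 kcal/mol.
H at 240° is eclipsed. H at 0° is eclipsed with SH at 0° (1.5); iPr at 120° is eclipsed with SH at 120° (3.1); H at 240° is eclipsed with H at 240° (0.9). Total 5.5 kcal/mol.
H at 300° is staggered. iPr at 120° is gauche with SH at 60° (1.2); iPr at 120° is gauche with SH at 180° (1.2). Total 2.4 kcal/mol.
Max at 0° (5.5 kcal/mol), min at 60° (1.2 kcal/mol); barrier = 4.3 kcal/mol.

4.3 kcal/mol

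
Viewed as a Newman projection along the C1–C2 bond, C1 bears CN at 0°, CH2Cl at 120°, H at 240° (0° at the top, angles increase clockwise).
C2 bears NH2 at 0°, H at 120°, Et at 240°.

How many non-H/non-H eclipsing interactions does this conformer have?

Non-H eclipsing pairs: CN(0°)/NH2(0°) — 1 interaction.

1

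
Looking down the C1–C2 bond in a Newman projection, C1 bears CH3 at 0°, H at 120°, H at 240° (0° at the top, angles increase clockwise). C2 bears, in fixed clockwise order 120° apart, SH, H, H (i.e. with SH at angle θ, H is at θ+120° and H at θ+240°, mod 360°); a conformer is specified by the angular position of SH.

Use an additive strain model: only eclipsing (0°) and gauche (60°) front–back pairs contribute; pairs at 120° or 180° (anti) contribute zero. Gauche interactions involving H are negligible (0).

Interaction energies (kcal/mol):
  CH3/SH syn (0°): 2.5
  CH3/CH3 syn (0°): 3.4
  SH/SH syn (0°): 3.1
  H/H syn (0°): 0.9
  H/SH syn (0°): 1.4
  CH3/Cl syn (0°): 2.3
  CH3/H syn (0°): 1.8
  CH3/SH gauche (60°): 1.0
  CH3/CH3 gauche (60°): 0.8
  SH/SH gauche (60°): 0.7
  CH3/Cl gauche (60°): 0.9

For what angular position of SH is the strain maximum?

0°

SH at 0° (eclipsed): CH3(0°)/SH(0°) eclipsed 2.5; H(120°)/H(120°) eclipsed 0.9; H(240°)/H(240°) eclipsed 0.9 → 4.3 kcal/mol.
SH at 60° (staggered): CH3(0°)/SH(60°) gauche 1.0 → 1.0 kcal/mol.
SH at 120° (eclipsed): CH3(0°)/H(0°) eclipsed 1.8; H(120°)/SH(120°) eclipsed 1.4; H(240°)/H(240°) eclipsed 0.9 → 4.1 kcal/mol.
SH at 180° (staggered): no non-H gauche contacts → 0.0 kcal/mol.
SH at 240° (eclipsed): CH3(0°)/H(0°) eclipsed 1.8; H(120°)/H(120°) eclipsed 0.9; H(240°)/SH(240°) eclipsed 1.4 → 4.1 kcal/mol.
SH at 300° (staggered): CH3(0°)/SH(300°) gauche 1.0 → 1.0 kcal/mol.
The maximum (4.3 kcal/mol) occurs with SH at 0°.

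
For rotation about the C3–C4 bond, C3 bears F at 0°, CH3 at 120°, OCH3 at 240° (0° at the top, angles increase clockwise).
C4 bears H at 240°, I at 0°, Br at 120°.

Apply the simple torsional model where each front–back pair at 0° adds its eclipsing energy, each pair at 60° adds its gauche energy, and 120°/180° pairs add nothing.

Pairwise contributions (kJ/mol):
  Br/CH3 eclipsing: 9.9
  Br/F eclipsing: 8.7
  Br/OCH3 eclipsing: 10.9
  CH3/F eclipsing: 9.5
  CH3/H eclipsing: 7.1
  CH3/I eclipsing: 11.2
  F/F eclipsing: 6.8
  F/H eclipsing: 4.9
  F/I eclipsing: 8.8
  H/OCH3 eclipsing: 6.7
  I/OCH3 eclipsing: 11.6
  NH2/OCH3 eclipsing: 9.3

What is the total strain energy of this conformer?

25.4 kJ/mol

This conformer (eclipsed): F(0°)/I(0°) eclipsed 8.8; CH3(120°)/Br(120°) eclipsed 9.9; OCH3(240°)/H(240°) eclipsed 6.7 → 25.4 kJ/mol.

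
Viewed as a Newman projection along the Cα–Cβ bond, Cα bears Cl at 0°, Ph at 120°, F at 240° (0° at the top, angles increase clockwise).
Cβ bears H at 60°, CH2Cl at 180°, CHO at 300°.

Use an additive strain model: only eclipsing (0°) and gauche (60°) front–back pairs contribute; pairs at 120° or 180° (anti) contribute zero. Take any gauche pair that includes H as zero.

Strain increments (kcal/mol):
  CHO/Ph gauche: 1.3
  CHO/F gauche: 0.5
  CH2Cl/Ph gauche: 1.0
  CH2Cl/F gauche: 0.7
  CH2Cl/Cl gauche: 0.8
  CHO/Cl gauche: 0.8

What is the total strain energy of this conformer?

3.0 kcal/mol

This conformer (staggered): Cl–CHO gauche, Ph–CH2Cl gauche, F–CH2Cl gauche, F–CHO gauche; 0.8 + 1.0 + 0.7 + 0.5 = 3.0 kcal/mol.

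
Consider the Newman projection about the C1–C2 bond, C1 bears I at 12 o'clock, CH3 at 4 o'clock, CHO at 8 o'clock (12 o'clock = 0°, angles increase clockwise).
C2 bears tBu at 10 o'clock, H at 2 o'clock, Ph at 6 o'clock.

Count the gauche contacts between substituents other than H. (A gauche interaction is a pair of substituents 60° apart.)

4

Non-H gauche pairs: I(0°)/tBu(300°); CH3(120°)/Ph(180°); CHO(240°)/tBu(300°); CHO(240°)/Ph(180°) — 4 interactions.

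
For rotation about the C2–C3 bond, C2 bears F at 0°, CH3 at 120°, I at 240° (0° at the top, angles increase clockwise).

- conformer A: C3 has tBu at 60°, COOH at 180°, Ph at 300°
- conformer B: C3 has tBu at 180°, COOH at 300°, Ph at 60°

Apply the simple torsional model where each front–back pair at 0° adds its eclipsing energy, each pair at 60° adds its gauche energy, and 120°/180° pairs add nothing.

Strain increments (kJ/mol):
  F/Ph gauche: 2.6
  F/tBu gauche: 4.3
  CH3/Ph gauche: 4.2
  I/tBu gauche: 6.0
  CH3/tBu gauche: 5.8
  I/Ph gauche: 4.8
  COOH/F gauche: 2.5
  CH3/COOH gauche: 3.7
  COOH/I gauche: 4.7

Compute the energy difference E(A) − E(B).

A (staggered): F(0°)/tBu(60°) gauche 4.3; F(0°)/Ph(300°) gauche 2.6; CH3(120°)/tBu(60°) gauche 5.8; CH3(120°)/COOH(180°) gauche 3.7; I(240°)/COOH(180°) gauche 4.7; I(240°)/Ph(300°) gauche 4.8 → 25.9 kJ/mol.
B (staggered): F(0°)/COOH(300°) gauche 2.5; F(0°)/Ph(60°) gauche 2.6; CH3(120°)/tBu(180°) gauche 5.8; CH3(120°)/Ph(60°) gauche 4.2; I(240°)/tBu(180°) gauche 6.0; I(240°)/COOH(300°) gauche 4.7 → 25.8 kJ/mol.
E(A) − E(B) = 25.9 − 25.8 = +0.1 kJ/mol.

+0.1 kJ/mol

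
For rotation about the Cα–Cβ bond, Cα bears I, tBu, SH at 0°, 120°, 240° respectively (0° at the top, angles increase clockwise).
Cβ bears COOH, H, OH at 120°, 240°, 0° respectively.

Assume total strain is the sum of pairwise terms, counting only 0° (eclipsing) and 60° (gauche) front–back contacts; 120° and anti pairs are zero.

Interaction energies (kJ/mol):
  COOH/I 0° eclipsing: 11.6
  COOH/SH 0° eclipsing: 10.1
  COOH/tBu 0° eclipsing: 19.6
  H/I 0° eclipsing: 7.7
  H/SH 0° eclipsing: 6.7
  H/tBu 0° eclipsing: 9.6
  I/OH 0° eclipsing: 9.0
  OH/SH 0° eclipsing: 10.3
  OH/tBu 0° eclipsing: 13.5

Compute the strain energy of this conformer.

This conformer (eclipsed): I–OH eclipsed, tBu–COOH eclipsed, SH–H eclipsed; 9.0 + 19.6 + 6.7 = 35.3 kJ/mol.

35.3 kJ/mol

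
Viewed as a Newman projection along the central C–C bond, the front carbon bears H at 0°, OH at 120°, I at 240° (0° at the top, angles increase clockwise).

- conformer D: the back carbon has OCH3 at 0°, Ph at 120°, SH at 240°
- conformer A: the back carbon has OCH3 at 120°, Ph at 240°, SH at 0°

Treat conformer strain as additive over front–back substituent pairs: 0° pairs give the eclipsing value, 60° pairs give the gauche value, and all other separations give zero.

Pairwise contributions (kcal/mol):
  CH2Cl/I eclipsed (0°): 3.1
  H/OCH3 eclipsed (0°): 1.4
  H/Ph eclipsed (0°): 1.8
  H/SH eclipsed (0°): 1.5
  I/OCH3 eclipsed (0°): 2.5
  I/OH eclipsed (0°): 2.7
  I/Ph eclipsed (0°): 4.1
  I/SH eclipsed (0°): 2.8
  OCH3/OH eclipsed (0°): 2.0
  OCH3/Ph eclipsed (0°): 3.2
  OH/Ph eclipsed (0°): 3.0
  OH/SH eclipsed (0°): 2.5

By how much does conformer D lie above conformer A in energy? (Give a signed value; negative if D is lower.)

D (eclipsed): H–OCH3 eclipsed, OH–Ph eclipsed, I–SH eclipsed; 1.4 + 3.0 + 2.8 = 7.2 kcal/mol.
A (eclipsed): H–SH eclipsed, OH–OCH3 eclipsed, I–Ph eclipsed; 1.5 + 2.0 + 4.1 = 7.6 kcal/mol.
E(D) − E(A) = 7.2 − 7.6 = -0.4 kcal/mol.

-0.4 kcal/mol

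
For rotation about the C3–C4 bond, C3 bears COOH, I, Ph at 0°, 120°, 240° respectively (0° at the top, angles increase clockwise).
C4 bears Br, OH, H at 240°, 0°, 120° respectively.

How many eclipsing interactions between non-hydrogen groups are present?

Non-H eclipsing pairs: COOH(0°)/OH(0°); Ph(240°)/Br(240°) — 2 interactions.

2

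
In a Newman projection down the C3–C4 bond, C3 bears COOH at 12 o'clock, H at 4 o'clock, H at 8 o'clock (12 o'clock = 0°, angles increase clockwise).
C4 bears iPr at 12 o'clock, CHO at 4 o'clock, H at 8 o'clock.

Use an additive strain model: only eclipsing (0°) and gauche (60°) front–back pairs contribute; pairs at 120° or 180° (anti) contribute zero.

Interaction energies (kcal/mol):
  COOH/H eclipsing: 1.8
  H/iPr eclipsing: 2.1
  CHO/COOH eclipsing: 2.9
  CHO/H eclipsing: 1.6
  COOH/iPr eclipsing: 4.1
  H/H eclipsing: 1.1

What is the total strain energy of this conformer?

This conformer (eclipsed): COOH–iPr eclipsed, H–CHO eclipsed, H–H eclipsed; 4.1 + 1.6 + 1.1 = 6.8 kcal/mol.

6.8 kcal/mol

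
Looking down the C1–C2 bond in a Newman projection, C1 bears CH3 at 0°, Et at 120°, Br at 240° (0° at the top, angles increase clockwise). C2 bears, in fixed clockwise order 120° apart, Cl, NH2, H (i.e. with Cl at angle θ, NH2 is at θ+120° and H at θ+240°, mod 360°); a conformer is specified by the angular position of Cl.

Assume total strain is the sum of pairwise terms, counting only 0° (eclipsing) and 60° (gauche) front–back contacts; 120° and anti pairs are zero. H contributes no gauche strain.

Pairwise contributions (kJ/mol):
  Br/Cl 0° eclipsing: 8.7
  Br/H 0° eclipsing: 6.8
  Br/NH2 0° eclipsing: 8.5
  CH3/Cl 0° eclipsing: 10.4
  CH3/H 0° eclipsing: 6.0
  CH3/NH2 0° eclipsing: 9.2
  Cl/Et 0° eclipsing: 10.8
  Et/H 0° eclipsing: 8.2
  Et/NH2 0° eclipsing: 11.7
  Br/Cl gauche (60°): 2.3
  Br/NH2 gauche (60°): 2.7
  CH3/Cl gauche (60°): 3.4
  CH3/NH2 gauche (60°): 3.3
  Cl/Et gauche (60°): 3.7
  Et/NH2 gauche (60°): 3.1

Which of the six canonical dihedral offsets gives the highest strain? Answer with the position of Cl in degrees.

Cl at 0° (eclipsed): CH3–Cl eclipsed, Et–NH2 eclipsed, Br–H eclipsed; 10.4 + 11.7 + 6.8 = 28.9 kJ/mol.
Cl at 60° (staggered): CH3–Cl gauche, Et–Cl gauche, Et–NH2 gauche, Br–NH2 gauche; 3.4 + 3.7 + 3.1 + 2.7 = 12.9 kJ/mol.
Cl at 120° (eclipsed): CH3–H eclipsed, Et–Cl eclipsed, Br–NH2 eclipsed; 6.0 + 10.8 + 8.5 = 25.3 kJ/mol.
Cl at 180° (staggered): CH3–NH2 gauche, Et–Cl gauche, Br–Cl gauche, Br–NH2 gauche; 3.3 + 3.7 + 2.3 + 2.7 = 12.0 kJ/mol.
Cl at 240° (eclipsed): CH3–NH2 eclipsed, Et–H eclipsed, Br–Cl eclipsed; 9.2 + 8.2 + 8.7 = 26.1 kJ/mol.
Cl at 300° (staggered): CH3–Cl gauche, CH3–NH2 gauche, Et–NH2 gauche, Br–Cl gauche; 3.4 + 3.3 + 3.1 + 2.3 = 12.1 kJ/mol.
The maximum (28.9 kJ/mol) occurs with Cl at 0°.

0°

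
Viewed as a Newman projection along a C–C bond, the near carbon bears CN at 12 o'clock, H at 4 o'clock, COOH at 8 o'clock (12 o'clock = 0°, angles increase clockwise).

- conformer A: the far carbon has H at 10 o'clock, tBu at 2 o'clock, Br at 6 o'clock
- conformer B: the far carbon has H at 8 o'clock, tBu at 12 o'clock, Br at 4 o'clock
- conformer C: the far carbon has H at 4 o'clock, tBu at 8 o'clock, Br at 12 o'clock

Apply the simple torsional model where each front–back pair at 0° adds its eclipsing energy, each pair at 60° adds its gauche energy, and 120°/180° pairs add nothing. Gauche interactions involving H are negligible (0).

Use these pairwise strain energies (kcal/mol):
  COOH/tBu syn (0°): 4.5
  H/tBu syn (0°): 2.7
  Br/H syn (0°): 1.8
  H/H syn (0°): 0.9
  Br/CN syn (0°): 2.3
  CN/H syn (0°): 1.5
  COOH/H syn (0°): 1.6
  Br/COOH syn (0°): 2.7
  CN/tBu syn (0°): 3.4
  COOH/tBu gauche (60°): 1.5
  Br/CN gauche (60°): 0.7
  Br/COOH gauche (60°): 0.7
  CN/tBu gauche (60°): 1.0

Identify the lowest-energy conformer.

A (staggered): CN(0°)/tBu(60°) gauche 1.0; COOH(240°)/Br(180°) gauche 0.7 → 1.7 kcal/mol.
B (eclipsed): CN(0°)/tBu(0°) eclipsed 3.4; H(120°)/Br(120°) eclipsed 1.8; COOH(240°)/H(240°) eclipsed 1.6 → 6.8 kcal/mol.
C (eclipsed): CN(0°)/Br(0°) eclipsed 2.3; H(120°)/H(120°) eclipsed 0.9; COOH(240°)/tBu(240°) eclipsed 4.5 → 7.7 kcal/mol.
A has the lowest total (1.7 kcal/mol).

A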